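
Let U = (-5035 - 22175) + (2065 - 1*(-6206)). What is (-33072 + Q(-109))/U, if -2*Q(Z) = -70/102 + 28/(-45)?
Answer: 50599159/28976670 ≈ 1.7462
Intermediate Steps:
Q(Z) = 1001/1530 (Q(Z) = -(-70/102 + 28/(-45))/2 = -(-70*1/102 + 28*(-1/45))/2 = -(-35/51 - 28/45)/2 = -½*(-1001/765) = 1001/1530)
U = -18939 (U = -27210 + (2065 + 6206) = -27210 + 8271 = -18939)
(-33072 + Q(-109))/U = (-33072 + 1001/1530)/(-18939) = -50599159/1530*(-1/18939) = 50599159/28976670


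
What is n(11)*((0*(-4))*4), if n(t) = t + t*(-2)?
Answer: 0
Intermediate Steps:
n(t) = -t (n(t) = t - 2*t = -t)
n(11)*((0*(-4))*4) = (-1*11)*((0*(-4))*4) = -0*4 = -11*0 = 0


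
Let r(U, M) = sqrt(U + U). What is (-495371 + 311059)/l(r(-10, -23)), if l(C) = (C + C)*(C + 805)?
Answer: 46078*sqrt(5)/(5*(-805*I + 2*sqrt(5))) ≈ 0.14221 + 25.598*I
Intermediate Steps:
r(U, M) = sqrt(2)*sqrt(U) (r(U, M) = sqrt(2*U) = sqrt(2)*sqrt(U))
l(C) = 2*C*(805 + C) (l(C) = (2*C)*(805 + C) = 2*C*(805 + C))
(-495371 + 311059)/l(r(-10, -23)) = (-495371 + 311059)/((2*(sqrt(2)*sqrt(-10))*(805 + sqrt(2)*sqrt(-10)))) = -184312*(-I*sqrt(5)/(20*(805 + sqrt(2)*(I*sqrt(10))))) = -184312*(-I*sqrt(5)/(20*(805 + 2*I*sqrt(5)))) = -(-46078)*I*sqrt(5)/(5*(805 + 2*I*sqrt(5))) = 46078*I*sqrt(5)/(5*(805 + 2*I*sqrt(5)))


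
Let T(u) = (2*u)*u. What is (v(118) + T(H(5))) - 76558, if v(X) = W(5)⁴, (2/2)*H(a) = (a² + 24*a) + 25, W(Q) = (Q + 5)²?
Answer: 99981242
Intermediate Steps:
W(Q) = (5 + Q)²
H(a) = 25 + a² + 24*a (H(a) = (a² + 24*a) + 25 = 25 + a² + 24*a)
v(X) = 100000000 (v(X) = ((5 + 5)²)⁴ = (10²)⁴ = 100⁴ = 100000000)
T(u) = 2*u²
(v(118) + T(H(5))) - 76558 = (100000000 + 2*(25 + 5² + 24*5)²) - 76558 = (100000000 + 2*(25 + 25 + 120)²) - 76558 = (100000000 + 2*170²) - 76558 = (100000000 + 2*28900) - 76558 = (100000000 + 57800) - 76558 = 100057800 - 76558 = 99981242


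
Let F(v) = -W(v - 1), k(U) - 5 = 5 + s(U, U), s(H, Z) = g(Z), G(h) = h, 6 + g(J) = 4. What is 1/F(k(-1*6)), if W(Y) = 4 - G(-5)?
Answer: -⅑ ≈ -0.11111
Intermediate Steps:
g(J) = -2 (g(J) = -6 + 4 = -2)
s(H, Z) = -2
W(Y) = 9 (W(Y) = 4 - 1*(-5) = 4 + 5 = 9)
k(U) = 8 (k(U) = 5 + (5 - 2) = 5 + 3 = 8)
F(v) = -9 (F(v) = -1*9 = -9)
1/F(k(-1*6)) = 1/(-9) = -⅑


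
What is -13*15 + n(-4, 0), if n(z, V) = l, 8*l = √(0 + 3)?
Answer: -195 + √3/8 ≈ -194.78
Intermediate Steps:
l = √3/8 (l = √(0 + 3)/8 = √3/8 ≈ 0.21651)
n(z, V) = √3/8
-13*15 + n(-4, 0) = -13*15 + √3/8 = -195 + √3/8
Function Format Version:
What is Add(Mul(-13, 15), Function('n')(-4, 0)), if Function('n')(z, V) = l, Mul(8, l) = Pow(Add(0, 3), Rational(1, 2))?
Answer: Add(-195, Mul(Rational(1, 8), Pow(3, Rational(1, 2)))) ≈ -194.78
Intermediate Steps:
l = Mul(Rational(1, 8), Pow(3, Rational(1, 2))) (l = Mul(Rational(1, 8), Pow(Add(0, 3), Rational(1, 2))) = Mul(Rational(1, 8), Pow(3, Rational(1, 2))) ≈ 0.21651)
Function('n')(z, V) = Mul(Rational(1, 8), Pow(3, Rational(1, 2)))
Add(Mul(-13, 15), Function('n')(-4, 0)) = Add(Mul(-13, 15), Mul(Rational(1, 8), Pow(3, Rational(1, 2)))) = Add(-195, Mul(Rational(1, 8), Pow(3, Rational(1, 2))))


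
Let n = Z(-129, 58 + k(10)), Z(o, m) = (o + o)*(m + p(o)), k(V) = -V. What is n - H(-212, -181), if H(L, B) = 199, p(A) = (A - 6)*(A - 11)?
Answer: -4888783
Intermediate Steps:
p(A) = (-11 + A)*(-6 + A) (p(A) = (-6 + A)*(-11 + A) = (-11 + A)*(-6 + A))
Z(o, m) = 2*o*(66 + m + o**2 - 17*o) (Z(o, m) = (o + o)*(m + (66 + o**2 - 17*o)) = (2*o)*(66 + m + o**2 - 17*o) = 2*o*(66 + m + o**2 - 17*o))
n = -4888584 (n = 2*(-129)*(66 + (58 - 1*10) + (-129)**2 - 17*(-129)) = 2*(-129)*(66 + (58 - 10) + 16641 + 2193) = 2*(-129)*(66 + 48 + 16641 + 2193) = 2*(-129)*18948 = -4888584)
n - H(-212, -181) = -4888584 - 1*199 = -4888584 - 199 = -4888783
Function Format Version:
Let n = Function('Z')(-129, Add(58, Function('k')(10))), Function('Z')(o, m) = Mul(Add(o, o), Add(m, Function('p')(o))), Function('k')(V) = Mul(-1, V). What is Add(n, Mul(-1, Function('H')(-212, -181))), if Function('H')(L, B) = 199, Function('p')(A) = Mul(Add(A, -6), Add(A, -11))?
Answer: -4888783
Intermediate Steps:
Function('p')(A) = Mul(Add(-11, A), Add(-6, A)) (Function('p')(A) = Mul(Add(-6, A), Add(-11, A)) = Mul(Add(-11, A), Add(-6, A)))
Function('Z')(o, m) = Mul(2, o, Add(66, m, Pow(o, 2), Mul(-17, o))) (Function('Z')(o, m) = Mul(Add(o, o), Add(m, Add(66, Pow(o, 2), Mul(-17, o)))) = Mul(Mul(2, o), Add(66, m, Pow(o, 2), Mul(-17, o))) = Mul(2, o, Add(66, m, Pow(o, 2), Mul(-17, o))))
n = -4888584 (n = Mul(2, -129, Add(66, Add(58, Mul(-1, 10)), Pow(-129, 2), Mul(-17, -129))) = Mul(2, -129, Add(66, Add(58, -10), 16641, 2193)) = Mul(2, -129, Add(66, 48, 16641, 2193)) = Mul(2, -129, 18948) = -4888584)
Add(n, Mul(-1, Function('H')(-212, -181))) = Add(-4888584, Mul(-1, 199)) = Add(-4888584, -199) = -4888783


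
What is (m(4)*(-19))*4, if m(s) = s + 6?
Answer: -760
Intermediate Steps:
m(s) = 6 + s
(m(4)*(-19))*4 = ((6 + 4)*(-19))*4 = (10*(-19))*4 = -190*4 = -760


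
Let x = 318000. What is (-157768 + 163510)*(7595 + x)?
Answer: 1869566490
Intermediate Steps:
(-157768 + 163510)*(7595 + x) = (-157768 + 163510)*(7595 + 318000) = 5742*325595 = 1869566490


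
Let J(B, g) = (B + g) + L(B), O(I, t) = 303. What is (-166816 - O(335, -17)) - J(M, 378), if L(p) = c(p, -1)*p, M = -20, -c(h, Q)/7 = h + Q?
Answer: -164537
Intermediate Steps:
c(h, Q) = -7*Q - 7*h (c(h, Q) = -7*(h + Q) = -7*(Q + h) = -7*Q - 7*h)
L(p) = p*(7 - 7*p) (L(p) = (-7*(-1) - 7*p)*p = (7 - 7*p)*p = p*(7 - 7*p))
J(B, g) = B + g + 7*B*(1 - B) (J(B, g) = (B + g) + 7*B*(1 - B) = B + g + 7*B*(1 - B))
(-166816 - O(335, -17)) - J(M, 378) = (-166816 - 1*303) - (-20 + 378 - 7*(-20)*(-1 - 20)) = (-166816 - 303) - (-20 + 378 - 7*(-20)*(-21)) = -167119 - (-20 + 378 - 2940) = -167119 - 1*(-2582) = -167119 + 2582 = -164537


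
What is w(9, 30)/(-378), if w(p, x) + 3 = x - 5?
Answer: -11/189 ≈ -0.058201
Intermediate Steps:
w(p, x) = -8 + x (w(p, x) = -3 + (x - 5) = -3 + (-5 + x) = -8 + x)
w(9, 30)/(-378) = (-8 + 30)/(-378) = 22*(-1/378) = -11/189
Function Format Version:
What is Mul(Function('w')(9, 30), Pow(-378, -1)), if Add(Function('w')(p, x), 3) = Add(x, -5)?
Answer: Rational(-11, 189) ≈ -0.058201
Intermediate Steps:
Function('w')(p, x) = Add(-8, x) (Function('w')(p, x) = Add(-3, Add(x, -5)) = Add(-3, Add(-5, x)) = Add(-8, x))
Mul(Function('w')(9, 30), Pow(-378, -1)) = Mul(Add(-8, 30), Pow(-378, -1)) = Mul(22, Rational(-1, 378)) = Rational(-11, 189)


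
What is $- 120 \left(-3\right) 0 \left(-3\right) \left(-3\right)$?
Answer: $0$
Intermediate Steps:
$- 120 \left(-3\right) 0 \left(-3\right) \left(-3\right) = - 120 \cdot 0 \left(-3\right) \left(-3\right) = - 120 \cdot 0 \left(-3\right) = \left(-120\right) 0 = 0$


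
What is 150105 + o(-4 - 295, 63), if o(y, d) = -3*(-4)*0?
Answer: 150105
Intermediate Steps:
o(y, d) = 0 (o(y, d) = 12*0 = 0)
150105 + o(-4 - 295, 63) = 150105 + 0 = 150105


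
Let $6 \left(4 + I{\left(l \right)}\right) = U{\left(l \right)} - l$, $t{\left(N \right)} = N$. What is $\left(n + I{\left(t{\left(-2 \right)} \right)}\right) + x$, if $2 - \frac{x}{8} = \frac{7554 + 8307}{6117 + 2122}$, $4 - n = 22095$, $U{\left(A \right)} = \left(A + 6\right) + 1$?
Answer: $- \frac{1092156941}{49434} \approx -22093.0$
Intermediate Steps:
$U{\left(A \right)} = 7 + A$ ($U{\left(A \right)} = \left(6 + A\right) + 1 = 7 + A$)
$n = -22091$ ($n = 4 - 22095 = -22091$)
$I{\left(l \right)} = - \frac{17}{6}$ ($I{\left(l \right)} = -4 + \frac{\left(7 + l\right) - l}{6} = -4 + \frac{1}{6} \cdot 7 = -4 + \frac{7}{6} = - \frac{17}{6}$)
$x = \frac{4936}{8239}$ ($x = 16 - 8 \frac{7554 + 8307}{6117 + 2122} = 16 - 8 \cdot \frac{15861}{8239} = 16 - 8 \cdot 15861 \cdot \frac{1}{8239} = 16 - \frac{126888}{8239} = \frac{4936}{8239} \approx 0.5991$)
$\left(n + I{\left(t{\left(-2 \right)} \right)}\right) + x = \left(-22091 - \frac{17}{6}\right) + \frac{4936}{8239} = - \frac{132563}{6} + \frac{4936}{8239} = - \frac{1092156941}{49434}$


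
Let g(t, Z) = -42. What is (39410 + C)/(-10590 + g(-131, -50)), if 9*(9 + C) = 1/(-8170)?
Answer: -2897155529/781770960 ≈ -3.7059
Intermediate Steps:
C = -661771/73530 (C = -9 + (⅑)/(-8170) = -9 + (⅑)*(-1/8170) = -9 - 1/73530 = -661771/73530 ≈ -9.0000)
(39410 + C)/(-10590 + g(-131, -50)) = (39410 - 661771/73530)/(-10590 - 42) = (2897155529/73530)/(-10632) = (2897155529/73530)*(-1/10632) = -2897155529/781770960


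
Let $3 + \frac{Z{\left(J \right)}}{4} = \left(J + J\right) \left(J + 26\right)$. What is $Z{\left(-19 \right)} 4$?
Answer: $-4304$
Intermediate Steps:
$Z{\left(J \right)} = -12 + 8 J \left(26 + J\right)$ ($Z{\left(J \right)} = -12 + 4 \left(J + J\right) \left(J + 26\right) = -12 + 4 \cdot 2 J \left(26 + J\right) = -12 + 8 J \left(26 + J\right)$)
$Z{\left(-19 \right)} 4 = \left(-12 + 8 \left(-19\right)^{2} + 208 \left(-19\right)\right) 4 = \left(-12 + 8 \cdot 361 - 3952\right) 4 = \left(-12 + 2888 - 3952\right) 4 = \left(-1076\right) 4 = -4304$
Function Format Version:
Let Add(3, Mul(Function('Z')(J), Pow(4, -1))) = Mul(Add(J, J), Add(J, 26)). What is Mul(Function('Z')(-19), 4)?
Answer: -4304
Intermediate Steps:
Function('Z')(J) = Add(-12, Mul(8, J, Add(26, J))) (Function('Z')(J) = Add(-12, Mul(4, Mul(Add(J, J), Add(J, 26)))) = Add(-12, Mul(4, Mul(Mul(2, J), Add(26, J)))) = Add(-12, Mul(4, Mul(2, J, Add(26, J)))) = Add(-12, Mul(8, J, Add(26, J))))
Mul(Function('Z')(-19), 4) = Mul(Add(-12, Mul(8, Pow(-19, 2)), Mul(208, -19)), 4) = Mul(Add(-12, Mul(8, 361), -3952), 4) = Mul(Add(-12, 2888, -3952), 4) = Mul(-1076, 4) = -4304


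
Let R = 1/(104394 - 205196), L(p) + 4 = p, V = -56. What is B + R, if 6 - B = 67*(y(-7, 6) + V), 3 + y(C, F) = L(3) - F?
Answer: 446351255/100802 ≈ 4428.0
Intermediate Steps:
L(p) = -4 + p
y(C, F) = -4 - F (y(C, F) = -3 + ((-4 + 3) - F) = -3 + (-1 - F) = -4 - F)
R = -1/100802 (R = 1/(-100802) = -1/100802 ≈ -9.9204e-6)
B = 4428 (B = 6 - 67*((-4 - 1*6) - 56) = 6 - 67*((-4 - 6) - 56) = 6 - 67*(-10 - 56) = 6 - 67*(-66) = 6 - 1*(-4422) = 6 + 4422 = 4428)
B + R = 4428 - 1/100802 = 446351255/100802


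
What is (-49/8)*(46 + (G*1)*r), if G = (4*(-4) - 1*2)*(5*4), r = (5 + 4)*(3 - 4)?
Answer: -80507/4 ≈ -20127.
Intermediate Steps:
r = -9 (r = 9*(-1) = -9)
G = -360 (G = (-16 - 2)*20 = -18*20 = -360)
(-49/8)*(46 + (G*1)*r) = (-49/8)*(46 - 360*1*(-9)) = (-49*⅛)*(46 - 360*(-9)) = -49*(46 + 3240)/8 = -49/8*3286 = -80507/4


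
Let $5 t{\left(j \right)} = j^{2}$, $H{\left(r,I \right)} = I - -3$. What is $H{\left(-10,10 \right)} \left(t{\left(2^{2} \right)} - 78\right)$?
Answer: $- \frac{4862}{5} \approx -972.4$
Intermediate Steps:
$H{\left(r,I \right)} = 3 + I$ ($H{\left(r,I \right)} = I + 3 = 3 + I$)
$t{\left(j \right)} = \frac{j^{2}}{5}$
$H{\left(-10,10 \right)} \left(t{\left(2^{2} \right)} - 78\right) = \left(3 + 10\right) \left(\frac{\left(2^{2}\right)^{2}}{5} - 78\right) = 13 \left(\frac{4^{2}}{5} - 78\right) = 13 \left(\frac{1}{5} \cdot 16 - 78\right) = 13 \left(\frac{16}{5} - 78\right) = 13 \left(- \frac{374}{5}\right) = - \frac{4862}{5}$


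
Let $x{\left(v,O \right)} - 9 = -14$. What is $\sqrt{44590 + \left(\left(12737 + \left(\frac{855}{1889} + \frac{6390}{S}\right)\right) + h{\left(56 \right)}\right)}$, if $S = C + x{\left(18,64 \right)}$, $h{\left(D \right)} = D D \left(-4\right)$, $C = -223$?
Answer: $\frac{\sqrt{230609294577602}}{71782} \approx 211.55$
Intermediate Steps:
$x{\left(v,O \right)} = -5$ ($x{\left(v,O \right)} = 9 - 14 = -5$)
$h{\left(D \right)} = - 4 D^{2}$ ($h{\left(D \right)} = D^{2} \left(-4\right) = - 4 D^{2}$)
$S = -228$ ($S = -223 - 5 = -228$)
$\sqrt{44590 + \left(\left(12737 + \left(\frac{855}{1889} + \frac{6390}{S}\right)\right) + h{\left(56 \right)}\right)} = \sqrt{44590 + \left(\left(12737 + \left(\frac{855}{1889} + \frac{6390}{-228}\right)\right) - 4 \cdot 56^{2}\right)} = \sqrt{44590 + \left(\left(12737 + \left(855 \cdot \frac{1}{1889} + 6390 \left(- \frac{1}{228}\right)\right)\right) - 12544\right)} = \sqrt{44590 + \left(\left(12737 + \left(\frac{855}{1889} - \frac{1065}{38}\right)\right) - 12544\right)} = \sqrt{44590 + \left(\left(12737 - \frac{1979295}{71782}\right) - 12544\right)} = \sqrt{44590 + \left(\frac{912308039}{71782} - 12544\right)} = \sqrt{44590 + \frac{11874631}{71782}} = \sqrt{\frac{3212634011}{71782}} = \frac{\sqrt{230609294577602}}{71782}$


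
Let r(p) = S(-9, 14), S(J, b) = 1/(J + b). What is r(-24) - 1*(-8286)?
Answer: 41431/5 ≈ 8286.2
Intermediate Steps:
r(p) = 1/5 (r(p) = 1/(-9 + 14) = 1/5)
r(-24) - 1*(-8286) = 1/5 - 1*(-8286) = 1/5 + 8286 = 41431/5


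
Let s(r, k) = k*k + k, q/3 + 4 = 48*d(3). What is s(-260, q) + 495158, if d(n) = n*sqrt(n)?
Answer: 1055162 - 9936*sqrt(3) ≈ 1.0380e+6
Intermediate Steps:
d(n) = n**(3/2)
q = -12 + 432*sqrt(3) (q = -12 + 3*(48*3**(3/2)) = -12 + 3*(48*(3*sqrt(3))) = -12 + 3*(144*sqrt(3)) = -12 + 432*sqrt(3) ≈ 736.25)
s(r, k) = k + k**2 (s(r, k) = k**2 + k = k + k**2)
s(-260, q) + 495158 = (-12 + 432*sqrt(3))*(1 + (-12 + 432*sqrt(3))) + 495158 = (-12 + 432*sqrt(3))*(-11 + 432*sqrt(3)) + 495158 = 495158 + (-12 + 432*sqrt(3))*(-11 + 432*sqrt(3))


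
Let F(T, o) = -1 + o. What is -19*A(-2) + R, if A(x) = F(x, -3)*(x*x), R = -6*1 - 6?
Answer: 292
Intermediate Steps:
R = -12 (R = -6 - 6 = -12)
A(x) = -4*x² (A(x) = (-1 - 3)*(x*x) = -4*x²)
-19*A(-2) + R = -(-76)*(-2)² - 12 = -(-76)*4 - 12 = -19*(-16) - 12 = 304 - 12 = 292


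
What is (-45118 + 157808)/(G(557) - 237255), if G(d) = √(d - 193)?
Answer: -26736265950/56289934661 - 225380*√91/56289934661 ≈ -0.47501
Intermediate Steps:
G(d) = √(-193 + d)
(-45118 + 157808)/(G(557) - 237255) = (-45118 + 157808)/(√(-193 + 557) - 237255) = 112690/(√364 - 237255) = 112690/(2*√91 - 237255) = 112690/(-237255 + 2*√91)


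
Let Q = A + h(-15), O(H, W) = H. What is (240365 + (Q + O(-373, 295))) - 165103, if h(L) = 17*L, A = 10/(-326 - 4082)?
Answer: 164493331/2204 ≈ 74634.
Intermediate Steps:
A = -5/2204 (A = 10/(-4408) = -1/4408*10 = -5/2204 ≈ -0.0022686)
Q = -562025/2204 (Q = -5/2204 + 17*(-15) = -5/2204 - 255 = -562025/2204 ≈ -255.00)
(240365 + (Q + O(-373, 295))) - 165103 = (240365 + (-562025/2204 - 373)) - 165103 = (240365 - 1384117/2204) - 165103 = 528380343/2204 - 165103 = 164493331/2204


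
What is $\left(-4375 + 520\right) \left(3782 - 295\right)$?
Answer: $-13442385$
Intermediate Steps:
$\left(-4375 + 520\right) \left(3782 - 295\right) = \left(-3855\right) 3487 = -13442385$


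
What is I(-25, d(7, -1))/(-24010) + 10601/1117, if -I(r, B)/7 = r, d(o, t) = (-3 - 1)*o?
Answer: 7266701/766262 ≈ 9.4833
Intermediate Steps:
d(o, t) = -4*o
I(r, B) = -7*r
I(-25, d(7, -1))/(-24010) + 10601/1117 = -7*(-25)/(-24010) + 10601/1117 = 175*(-1/24010) + 10601*(1/1117) = -5/686 + 10601/1117 = 7266701/766262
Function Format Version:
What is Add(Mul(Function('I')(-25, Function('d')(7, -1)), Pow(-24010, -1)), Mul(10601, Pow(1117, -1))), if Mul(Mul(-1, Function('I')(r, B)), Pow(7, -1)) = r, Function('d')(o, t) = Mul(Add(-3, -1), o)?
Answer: Rational(7266701, 766262) ≈ 9.4833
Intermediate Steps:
Function('d')(o, t) = Mul(-4, o)
Function('I')(r, B) = Mul(-7, r)
Add(Mul(Function('I')(-25, Function('d')(7, -1)), Pow(-24010, -1)), Mul(10601, Pow(1117, -1))) = Add(Mul(Mul(-7, -25), Pow(-24010, -1)), Mul(10601, Pow(1117, -1))) = Add(Mul(175, Rational(-1, 24010)), Mul(10601, Rational(1, 1117))) = Add(Rational(-5, 686), Rational(10601, 1117)) = Rational(7266701, 766262)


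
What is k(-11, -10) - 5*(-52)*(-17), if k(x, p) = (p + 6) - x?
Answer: -4413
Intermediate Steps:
k(x, p) = 6 + p - x (k(x, p) = (6 + p) - x = 6 + p - x)
k(-11, -10) - 5*(-52)*(-17) = (6 - 10 - 1*(-11)) - 5*(-52)*(-17) = (6 - 10 + 11) + 260*(-17) = 7 - 4420 = -4413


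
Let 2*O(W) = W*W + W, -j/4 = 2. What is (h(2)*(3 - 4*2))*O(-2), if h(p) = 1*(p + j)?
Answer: 30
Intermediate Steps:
j = -8 (j = -4*2 = -8)
h(p) = -8 + p (h(p) = 1*(p - 8) = 1*(-8 + p) = -8 + p)
O(W) = W/2 + W**2/2 (O(W) = (W*W + W)/2 = (W**2 + W)/2 = (W + W**2)/2 = W/2 + W**2/2)
(h(2)*(3 - 4*2))*O(-2) = ((-8 + 2)*(3 - 4*2))*((1/2)*(-2)*(1 - 2)) = (-6*(3 - 8))*((1/2)*(-2)*(-1)) = -6*(-5)*1 = 30*1 = 30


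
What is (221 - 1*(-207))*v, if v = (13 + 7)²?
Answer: 171200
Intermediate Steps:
v = 400 (v = 20² = 400)
(221 - 1*(-207))*v = (221 - 1*(-207))*400 = (221 + 207)*400 = 428*400 = 171200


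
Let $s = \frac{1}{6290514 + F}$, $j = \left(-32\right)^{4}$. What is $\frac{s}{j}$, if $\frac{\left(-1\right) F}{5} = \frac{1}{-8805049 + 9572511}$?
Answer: $\frac{383731}{2531121145033785344} \approx 1.5161 \cdot 10^{-13}$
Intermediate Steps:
$F = - \frac{5}{767462}$ ($F = - \frac{5}{-8805049 + 9572511} = - \frac{5}{767462} \approx -6.515 \cdot 10^{-6}$)
$j = 1048576$
$s = \frac{767462}{4827730455463}$ ($s = \frac{1}{6290514 - \frac{5}{767462}} = \frac{1}{\frac{4827730455463}{767462}} = \frac{767462}{4827730455463} \approx 1.5897 \cdot 10^{-7}$)
$\frac{s}{j} = \frac{767462}{4827730455463 \cdot 1048576} = \frac{767462}{4827730455463} \cdot \frac{1}{1048576} = \frac{383731}{2531121145033785344}$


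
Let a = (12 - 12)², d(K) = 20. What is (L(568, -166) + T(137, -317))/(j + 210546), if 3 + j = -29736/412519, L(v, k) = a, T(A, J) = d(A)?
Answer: 8250380/86852958081 ≈ 9.4992e-5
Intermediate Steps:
T(A, J) = 20
a = 0 (a = 0² = 0)
L(v, k) = 0
j = -1267293/412519 (j = -3 - 29736/412519 = -1267293/412519 ≈ -3.0721)
(L(568, -166) + T(137, -317))/(j + 210546) = (0 + 20)/(-1267293/412519 + 210546) = 20/(86852958081/412519) = 20*(412519/86852958081) = 8250380/86852958081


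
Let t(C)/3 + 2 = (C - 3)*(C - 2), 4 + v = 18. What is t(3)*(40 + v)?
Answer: -324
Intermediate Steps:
v = 14 (v = -4 + 18 = 14)
t(C) = -6 + 3*(-3 + C)*(-2 + C) (t(C) = -6 + 3*((C - 3)*(C - 2)) = -6 + 3*((-3 + C)*(-2 + C)) = -6 + 3*(-3 + C)*(-2 + C))
t(3)*(40 + v) = (12 - 15*3 + 3*3²)*(40 + 14) = (12 - 45 + 3*9)*54 = (12 - 45 + 27)*54 = -6*54 = -324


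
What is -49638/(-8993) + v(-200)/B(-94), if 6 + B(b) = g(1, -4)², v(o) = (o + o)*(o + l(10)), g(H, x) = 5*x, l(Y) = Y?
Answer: 351512686/1771621 ≈ 198.41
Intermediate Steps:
v(o) = 2*o*(10 + o) (v(o) = (o + o)*(o + 10) = (2*o)*(10 + o) = 2*o*(10 + o))
B(b) = 394 (B(b) = -6 + (5*(-4))² = -6 + (-20)² = -6 + 400 = 394)
-49638/(-8993) + v(-200)/B(-94) = -49638/(-8993) + (2*(-200)*(10 - 200))/394 = -49638*(-1/8993) + (2*(-200)*(-190))*(1/394) = 49638/8993 + 76000*(1/394) = 49638/8993 + 38000/197 = 351512686/1771621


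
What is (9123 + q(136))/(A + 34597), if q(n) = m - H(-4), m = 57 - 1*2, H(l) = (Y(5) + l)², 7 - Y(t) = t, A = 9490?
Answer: 9174/44087 ≈ 0.20809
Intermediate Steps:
Y(t) = 7 - t
H(l) = (2 + l)² (H(l) = ((7 - 1*5) + l)² = ((7 - 5) + l)² = (2 + l)²)
m = 55 (m = 57 - 2 = 55)
q(n) = 51 (q(n) = 55 - (2 - 4)² = 55 - 1*(-2)² = 55 - 1*4 = 55 - 4 = 51)
(9123 + q(136))/(A + 34597) = (9123 + 51)/(9490 + 34597) = 9174/44087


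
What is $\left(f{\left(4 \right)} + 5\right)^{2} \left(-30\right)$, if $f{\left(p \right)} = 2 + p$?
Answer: $-3630$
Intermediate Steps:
$\left(f{\left(4 \right)} + 5\right)^{2} \left(-30\right) = \left(\left(2 + 4\right) + 5\right)^{2} \left(-30\right) = \left(6 + 5\right)^{2} \left(-30\right) = 11^{2} \left(-30\right) = 121 \left(-30\right) = -3630$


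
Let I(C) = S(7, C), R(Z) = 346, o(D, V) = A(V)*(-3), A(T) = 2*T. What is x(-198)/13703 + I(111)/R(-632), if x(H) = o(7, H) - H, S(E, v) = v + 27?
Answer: 1185285/2370619 ≈ 0.49999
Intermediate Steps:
o(D, V) = -6*V (o(D, V) = (2*V)*(-3) = -6*V)
S(E, v) = 27 + v
I(C) = 27 + C
x(H) = -7*H (x(H) = -6*H - H = -7*H)
x(-198)/13703 + I(111)/R(-632) = -7*(-198)/13703 + (27 + 111)/346 = 1386*(1/13703) + 138*(1/346) = 1386/13703 + 69/173 = 1185285/2370619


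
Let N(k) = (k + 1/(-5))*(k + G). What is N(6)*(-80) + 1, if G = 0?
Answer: -2783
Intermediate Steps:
N(k) = k*(-⅕ + k) (N(k) = (k + 1/(-5))*(k + 0) = (k - ⅕)*k = (-⅕ + k)*k = k*(-⅕ + k))
N(6)*(-80) + 1 = (6*(-⅕ + 6))*(-80) + 1 = (6*(29/5))*(-80) + 1 = (174/5)*(-80) + 1 = -2784 + 1 = -2783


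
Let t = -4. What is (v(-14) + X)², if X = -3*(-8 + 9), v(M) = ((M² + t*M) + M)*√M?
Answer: (3 - 238*I*√14)² ≈ -7.9301e+5 - 5343.0*I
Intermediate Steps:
v(M) = √M*(M² - 3*M) (v(M) = ((M² - 4*M) + M)*√M = (M² - 3*M)*√M = √M*(M² - 3*M))
X = -3 (X = -3*1 = -3)
(v(-14) + X)² = ((-14)^(3/2)*(-3 - 14) - 3)² = (-14*I*√14*(-17) - 3)² = (238*I*√14 - 3)² = (-3 + 238*I*√14)²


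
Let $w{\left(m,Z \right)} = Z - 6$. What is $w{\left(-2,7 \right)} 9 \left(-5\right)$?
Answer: $-45$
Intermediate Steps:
$w{\left(m,Z \right)} = -6 + Z$
$w{\left(-2,7 \right)} 9 \left(-5\right) = \left(-6 + 7\right) 9 \left(-5\right) = 1 \cdot 9 \left(-5\right) = 9 \left(-5\right) = -45$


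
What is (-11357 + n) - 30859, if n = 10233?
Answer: -31983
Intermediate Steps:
(-11357 + n) - 30859 = (-11357 + 10233) - 30859 = -1124 - 30859 = -31983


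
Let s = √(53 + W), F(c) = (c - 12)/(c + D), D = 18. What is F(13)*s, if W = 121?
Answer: √174/31 ≈ 0.42551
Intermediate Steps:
F(c) = (-12 + c)/(18 + c) (F(c) = (c - 12)/(c + 18) = (-12 + c)/(18 + c))
s = √174 (s = √(53 + 121) = √174 ≈ 13.191)
F(13)*s = ((-12 + 13)/(18 + 13))*√174 = (1/31)*√174 = ((1/31)*1)*√174 = √174/31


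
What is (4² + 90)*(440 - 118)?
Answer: 34132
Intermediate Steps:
(4² + 90)*(440 - 118) = (16 + 90)*322 = 106*322 = 34132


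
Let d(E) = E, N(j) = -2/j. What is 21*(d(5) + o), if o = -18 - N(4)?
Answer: -525/2 ≈ -262.50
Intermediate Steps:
o = -35/2 (o = -18 - (-2)/4 = -18 - 1*(-1/2) = -18 + 1/2 = -35/2 ≈ -17.500)
21*(d(5) + o) = 21*(5 - 35/2) = 21*(-25/2) = -525/2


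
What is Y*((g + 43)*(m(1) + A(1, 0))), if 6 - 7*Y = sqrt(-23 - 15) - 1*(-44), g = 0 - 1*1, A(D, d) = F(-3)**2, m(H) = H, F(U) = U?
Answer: -2280 - 60*I*sqrt(38) ≈ -2280.0 - 369.86*I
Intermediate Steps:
A(D, d) = 9 (A(D, d) = (-3)**2 = 9)
g = -1 (g = 0 - 1 = -1)
Y = -38/7 - I*sqrt(38)/7 (Y = 6/7 - (sqrt(-23 - 15) - 1*(-44))/7 = 6/7 - (sqrt(-38) + 44)/7 = 6/7 - (I*sqrt(38) + 44)/7 = 6/7 - (44 + I*sqrt(38))/7 = 6/7 + (-44/7 - I*sqrt(38)/7) = -38/7 - I*sqrt(38)/7 ≈ -5.4286 - 0.88063*I)
Y*((g + 43)*(m(1) + A(1, 0))) = (-38/7 - I*sqrt(38)/7)*((-1 + 43)*(1 + 9)) = (-38/7 - I*sqrt(38)/7)*(42*10) = (-38/7 - I*sqrt(38)/7)*420 = -2280 - 60*I*sqrt(38)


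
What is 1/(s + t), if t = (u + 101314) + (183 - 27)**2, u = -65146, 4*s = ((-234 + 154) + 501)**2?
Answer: 4/419257 ≈ 9.5407e-6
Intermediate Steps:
s = 177241/4 (s = ((-234 + 154) + 501)**2/4 = (-80 + 501)**2/4 = (1/4)*421**2 = (1/4)*177241 = 177241/4 ≈ 44310.)
t = 60504 (t = (-65146 + 101314) + (183 - 27)**2 = 36168 + 156**2 = 36168 + 24336 = 60504)
1/(s + t) = 1/(177241/4 + 60504) = 1/(419257/4) = 4/419257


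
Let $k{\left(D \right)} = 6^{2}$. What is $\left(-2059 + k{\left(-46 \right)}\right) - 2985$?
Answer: $-5008$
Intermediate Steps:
$k{\left(D \right)} = 36$
$\left(-2059 + k{\left(-46 \right)}\right) - 2985 = \left(-2059 + 36\right) - 2985 = -2023 - 2985 = -5008$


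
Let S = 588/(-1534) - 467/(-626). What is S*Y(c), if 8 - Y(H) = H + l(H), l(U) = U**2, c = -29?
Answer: -70006290/240071 ≈ -291.61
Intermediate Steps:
Y(H) = 8 - H - H**2 (Y(H) = 8 - (H + H**2) = 8 + (-H - H**2) = 8 - H - H**2)
S = 174145/480142 (S = 588*(-1/1534) - 467*(-1/626) = -294/767 + 467/626 = 174145/480142 ≈ 0.36269)
S*Y(c) = 174145*(8 - 1*(-29) - 1*(-29)**2)/480142 = 174145*(8 + 29 - 1*841)/480142 = 174145*(8 + 29 - 841)/480142 = (174145/480142)*(-804) = -70006290/240071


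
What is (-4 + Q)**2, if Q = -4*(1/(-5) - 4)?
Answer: 4096/25 ≈ 163.84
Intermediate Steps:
Q = 84/5 (Q = -4*(-1/5 - 4) = -4*(-21/5) = 84/5 ≈ 16.800)
(-4 + Q)**2 = (-4 + 84/5)**2 = (64/5)**2 = 4096/25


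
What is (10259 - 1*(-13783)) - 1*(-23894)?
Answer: 47936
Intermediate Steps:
(10259 - 1*(-13783)) - 1*(-23894) = (10259 + 13783) + 23894 = 24042 + 23894 = 47936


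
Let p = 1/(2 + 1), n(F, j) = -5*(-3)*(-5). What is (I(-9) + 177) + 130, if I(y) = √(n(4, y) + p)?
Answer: 307 + 4*I*√42/3 ≈ 307.0 + 8.641*I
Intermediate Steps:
n(F, j) = -75 (n(F, j) = 15*(-5) = -75)
p = ⅓ (p = 1/3 = ⅓ ≈ 0.33333)
I(y) = 4*I*√42/3 (I(y) = √(-75 + ⅓) = √(-224/3) = 4*I*√42/3)
(I(-9) + 177) + 130 = (4*I*√42/3 + 177) + 130 = (177 + 4*I*√42/3) + 130 = 307 + 4*I*√42/3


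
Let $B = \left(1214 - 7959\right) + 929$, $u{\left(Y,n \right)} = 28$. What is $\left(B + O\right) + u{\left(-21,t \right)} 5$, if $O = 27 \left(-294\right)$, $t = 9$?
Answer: $-13614$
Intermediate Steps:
$O = -7938$
$B = -5816$ ($B = -6745 + 929 = -5816$)
$\left(B + O\right) + u{\left(-21,t \right)} 5 = \left(-5816 - 7938\right) + 28 \cdot 5 = -13754 + 140 = -13614$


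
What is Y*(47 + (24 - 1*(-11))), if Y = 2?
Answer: 164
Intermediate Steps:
Y*(47 + (24 - 1*(-11))) = 2*(47 + (24 - 1*(-11))) = 2*(47 + (24 + 11)) = 2*(47 + 35) = 2*82 = 164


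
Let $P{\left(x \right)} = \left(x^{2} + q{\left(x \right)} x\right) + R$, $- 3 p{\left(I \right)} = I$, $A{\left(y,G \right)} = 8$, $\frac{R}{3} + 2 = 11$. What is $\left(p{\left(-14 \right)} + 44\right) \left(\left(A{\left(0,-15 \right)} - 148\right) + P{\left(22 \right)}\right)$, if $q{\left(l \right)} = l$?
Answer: $41610$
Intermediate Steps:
$R = 27$ ($R = -6 + 3 \cdot 11 = -6 + 33 = 27$)
$p{\left(I \right)} = - \frac{I}{3}$
$P{\left(x \right)} = 27 + 2 x^{2}$ ($P{\left(x \right)} = \left(x^{2} + x x\right) + 27 = \left(x^{2} + x^{2}\right) + 27 = 2 x^{2} + 27 = 27 + 2 x^{2}$)
$\left(p{\left(-14 \right)} + 44\right) \left(\left(A{\left(0,-15 \right)} - 148\right) + P{\left(22 \right)}\right) = \left(\left(- \frac{1}{3}\right) \left(-14\right) + 44\right) \left(\left(8 - 148\right) + \left(27 + 2 \cdot 22^{2}\right)\right) = \left(\frac{14}{3} + 44\right) \left(-140 + \left(27 + 2 \cdot 484\right)\right) = \frac{146 \left(-140 + \left(27 + 968\right)\right)}{3} = \frac{146 \left(-140 + 995\right)}{3} = \frac{146}{3} \cdot 855 = 41610$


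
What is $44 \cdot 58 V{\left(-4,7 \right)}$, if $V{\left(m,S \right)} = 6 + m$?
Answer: $5104$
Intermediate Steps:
$44 \cdot 58 V{\left(-4,7 \right)} = 44 \cdot 58 \left(6 - 4\right) = 2552 \cdot 2 = 5104$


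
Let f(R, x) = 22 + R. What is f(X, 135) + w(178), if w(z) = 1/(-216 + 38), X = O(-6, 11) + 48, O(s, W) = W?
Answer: 14417/178 ≈ 80.994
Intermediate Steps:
X = 59 (X = 11 + 48 = 59)
w(z) = -1/178 (w(z) = 1/(-178) = -1/178)
f(X, 135) + w(178) = (22 + 59) - 1/178 = 81 - 1/178 = 14417/178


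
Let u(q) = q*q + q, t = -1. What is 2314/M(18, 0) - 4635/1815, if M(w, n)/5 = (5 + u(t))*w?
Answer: 70472/27225 ≈ 2.5885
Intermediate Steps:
u(q) = q + q**2 (u(q) = q**2 + q = q + q**2)
M(w, n) = 25*w (M(w, n) = 5*((5 - (1 - 1))*w) = 5*((5 - 1*0)*w) = 5*((5 + 0)*w) = 5*(5*w) = 25*w)
2314/M(18, 0) - 4635/1815 = 2314/((25*18)) - 4635/1815 = 2314/450 - 4635*1/1815 = 2314*(1/450) - 309/121 = 1157/225 - 309/121 = 70472/27225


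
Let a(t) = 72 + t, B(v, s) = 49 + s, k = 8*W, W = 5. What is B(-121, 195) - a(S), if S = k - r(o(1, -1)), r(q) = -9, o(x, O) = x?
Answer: 123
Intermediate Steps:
k = 40 (k = 8*5 = 40)
S = 49 (S = 40 - 1*(-9) = 40 + 9 = 49)
B(-121, 195) - a(S) = (49 + 195) - (72 + 49) = 244 - 1*121 = 244 - 121 = 123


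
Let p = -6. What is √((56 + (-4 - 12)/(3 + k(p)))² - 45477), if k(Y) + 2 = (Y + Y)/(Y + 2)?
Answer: I*√42773 ≈ 206.82*I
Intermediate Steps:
k(Y) = -2 + 2*Y/(2 + Y) (k(Y) = -2 + (Y + Y)/(Y + 2) = -2 + (2*Y)/(2 + Y) = -2 + 2*Y/(2 + Y))
√((56 + (-4 - 12)/(3 + k(p)))² - 45477) = √((56 + (-4 - 12)/(3 - 4/(2 - 6)))² - 45477) = √((56 - 16/(3 - 4/(-4)))² - 45477) = √((56 - 16/(3 - 4*(-¼)))² - 45477) = √((56 - 16/(3 + 1))² - 45477) = √((56 - 16/4)² - 45477) = √((56 - 16*¼)² - 45477) = √((56 - 4)² - 45477) = √(52² - 45477) = √(2704 - 45477) = √(-42773) = I*√42773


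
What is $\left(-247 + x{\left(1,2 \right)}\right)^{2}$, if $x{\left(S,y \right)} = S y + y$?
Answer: $59049$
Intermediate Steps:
$x{\left(S,y \right)} = y + S y$
$\left(-247 + x{\left(1,2 \right)}\right)^{2} = \left(-247 + 2 \left(1 + 1\right)\right)^{2} = \left(-247 + 2 \cdot 2\right)^{2} = \left(-247 + 4\right)^{2} = \left(-243\right)^{2} = 59049$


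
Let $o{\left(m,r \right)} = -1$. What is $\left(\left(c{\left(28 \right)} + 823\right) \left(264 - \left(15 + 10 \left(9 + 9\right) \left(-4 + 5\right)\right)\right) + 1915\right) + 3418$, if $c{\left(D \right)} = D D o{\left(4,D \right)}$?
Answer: $8024$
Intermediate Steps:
$c{\left(D \right)} = - D^{2}$ ($c{\left(D \right)} = D D \left(-1\right) = D^{2} \left(-1\right) = - D^{2}$)
$\left(\left(c{\left(28 \right)} + 823\right) \left(264 - \left(15 + 10 \left(9 + 9\right) \left(-4 + 5\right)\right)\right) + 1915\right) + 3418 = \left(\left(- 28^{2} + 823\right) \left(264 - \left(15 + 10 \left(9 + 9\right) \left(-4 + 5\right)\right)\right) + 1915\right) + 3418 = \left(\left(\left(-1\right) 784 + 823\right) \left(264 - \left(15 + 10 \cdot 18 \cdot 1\right)\right) + 1915\right) + 3418 = \left(\left(-784 + 823\right) \left(264 - 195\right) + 1915\right) + 3418 = \left(39 \left(264 - 195\right) + 1915\right) + 3418 = \left(39 \cdot 69 + 1915\right) + 3418 = \left(2691 + 1915\right) + 3418 = 4606 + 3418 = 8024$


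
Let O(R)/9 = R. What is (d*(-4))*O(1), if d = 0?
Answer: 0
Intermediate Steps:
O(R) = 9*R
(d*(-4))*O(1) = (0*(-4))*(9*1) = 0*9 = 0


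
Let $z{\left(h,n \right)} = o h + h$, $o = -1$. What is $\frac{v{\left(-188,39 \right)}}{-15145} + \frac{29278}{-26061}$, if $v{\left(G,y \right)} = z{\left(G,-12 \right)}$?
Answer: $- \frac{29278}{26061} \approx -1.1234$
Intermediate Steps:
$z{\left(h,n \right)} = 0$ ($z{\left(h,n \right)} = - h + h = 0$)
$v{\left(G,y \right)} = 0$
$\frac{v{\left(-188,39 \right)}}{-15145} + \frac{29278}{-26061} = \frac{0}{-15145} + \frac{29278}{-26061} = 0 \left(- \frac{1}{15145}\right) + 29278 \left(- \frac{1}{26061}\right) = 0 - \frac{29278}{26061} = - \frac{29278}{26061}$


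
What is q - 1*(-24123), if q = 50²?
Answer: 26623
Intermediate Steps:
q = 2500
q - 1*(-24123) = 2500 - 1*(-24123) = 2500 + 24123 = 26623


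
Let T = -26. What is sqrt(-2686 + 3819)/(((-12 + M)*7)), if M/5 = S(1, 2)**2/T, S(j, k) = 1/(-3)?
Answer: -234*sqrt(1133)/19691 ≈ -0.40000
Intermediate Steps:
S(j, k) = -1/3
M = -5/234 (M = 5*((-1/3)**2/(-26)) = 5*((1/9)*(-1/26)) = 5*(-1/234) = -5/234 ≈ -0.021368)
sqrt(-2686 + 3819)/(((-12 + M)*7)) = sqrt(-2686 + 3819)/(((-12 - 5/234)*7)) = sqrt(1133)/((-2813/234*7)) = sqrt(1133)/(-19691/234) = sqrt(1133)*(-234/19691) = -234*sqrt(1133)/19691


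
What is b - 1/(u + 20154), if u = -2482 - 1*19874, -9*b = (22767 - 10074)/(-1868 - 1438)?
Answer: 777215/1819953 ≈ 0.42705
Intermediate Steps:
b = 4231/9918 (b = -(22767 - 10074)/(9*(-1868 - 1438)) = -4231/(3*(-3306)) = -4231*(-1)/(3*3306) = -⅑*(-4231/1102) = 4231/9918 ≈ 0.42660)
u = -22356 (u = -2482 - 19874 = -22356)
b - 1/(u + 20154) = 4231/9918 - 1/(-22356 + 20154) = 4231/9918 - 1/(-2202) = 4231/9918 - 1*(-1/2202) = 4231/9918 + 1/2202 = 777215/1819953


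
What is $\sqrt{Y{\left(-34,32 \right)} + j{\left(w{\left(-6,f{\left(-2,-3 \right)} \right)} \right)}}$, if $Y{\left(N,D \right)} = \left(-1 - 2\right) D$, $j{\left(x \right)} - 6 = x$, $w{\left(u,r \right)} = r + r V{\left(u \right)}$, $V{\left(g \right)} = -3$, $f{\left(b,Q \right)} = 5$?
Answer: $10 i \approx 10.0 i$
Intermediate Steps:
$w{\left(u,r \right)} = - 2 r$ ($w{\left(u,r \right)} = r + r \left(-3\right) = r - 3 r = - 2 r$)
$j{\left(x \right)} = 6 + x$
$Y{\left(N,D \right)} = - 3 D$
$\sqrt{Y{\left(-34,32 \right)} + j{\left(w{\left(-6,f{\left(-2,-3 \right)} \right)} \right)}} = \sqrt{\left(-3\right) 32 + \left(6 - 10\right)} = \sqrt{-96 + \left(6 - 10\right)} = \sqrt{-96 - 4} = \sqrt{-100} = 10 i$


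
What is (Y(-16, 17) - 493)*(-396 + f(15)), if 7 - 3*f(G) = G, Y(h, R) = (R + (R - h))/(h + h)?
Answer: 2365987/12 ≈ 1.9717e+5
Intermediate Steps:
Y(h, R) = (-h + 2*R)/(2*h) (Y(h, R) = (-h + 2*R)/((2*h)) = (-h + 2*R)*(1/(2*h)) = (-h + 2*R)/(2*h))
f(G) = 7/3 - G/3
(Y(-16, 17) - 493)*(-396 + f(15)) = ((17 - 1/2*(-16))/(-16) - 493)*(-396 + (7/3 - 1/3*15)) = (-(17 + 8)/16 - 493)*(-396 + (7/3 - 5)) = (-1/16*25 - 493)*(-396 - 8/3) = (-25/16 - 493)*(-1196/3) = -7913/16*(-1196/3) = 2365987/12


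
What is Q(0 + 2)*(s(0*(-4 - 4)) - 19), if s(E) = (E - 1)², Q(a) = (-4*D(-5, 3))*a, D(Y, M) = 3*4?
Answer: 1728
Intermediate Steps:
D(Y, M) = 12
Q(a) = -48*a (Q(a) = (-4*12)*a = -48*a)
s(E) = (-1 + E)²
Q(0 + 2)*(s(0*(-4 - 4)) - 19) = (-48*(0 + 2))*((-1 + 0*(-4 - 4))² - 19) = (-48*2)*((-1 + 0*(-8))² - 19) = -96*((-1 + 0)² - 19) = -96*((-1)² - 19) = -96*(1 - 19) = -96*(-18) = 1728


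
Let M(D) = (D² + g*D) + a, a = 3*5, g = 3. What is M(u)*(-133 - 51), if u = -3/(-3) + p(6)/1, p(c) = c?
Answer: -15640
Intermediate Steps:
a = 15
u = 7 (u = -3/(-3) + 6/1 = -3*(-⅓) + 6*1 = 1 + 6 = 7)
M(D) = 15 + D² + 3*D (M(D) = (D² + 3*D) + 15 = 15 + D² + 3*D)
M(u)*(-133 - 51) = (15 + 7² + 3*7)*(-133 - 51) = (15 + 49 + 21)*(-184) = 85*(-184) = -15640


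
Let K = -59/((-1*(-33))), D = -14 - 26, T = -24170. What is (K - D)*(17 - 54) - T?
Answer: 750953/33 ≈ 22756.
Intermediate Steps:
D = -40
K = -59/33 ≈ -1.7879
(K - D)*(17 - 54) - T = (-59/33 - 1*(-40))*(17 - 54) - 1*(-24170) = (-59/33 + 40)*(-37) + 24170 = (1261/33)*(-37) + 24170 = -46657/33 + 24170 = 750953/33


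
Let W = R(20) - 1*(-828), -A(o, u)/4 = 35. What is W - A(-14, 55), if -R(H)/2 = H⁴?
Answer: -319032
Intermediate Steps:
R(H) = -2*H⁴
A(o, u) = -140 (A(o, u) = -4*35 = -140)
W = -319172 (W = -2*20⁴ - 1*(-828) = -2*160000 + 828 = -320000 + 828 = -319172)
W - A(-14, 55) = -319172 - 1*(-140) = -319172 + 140 = -319032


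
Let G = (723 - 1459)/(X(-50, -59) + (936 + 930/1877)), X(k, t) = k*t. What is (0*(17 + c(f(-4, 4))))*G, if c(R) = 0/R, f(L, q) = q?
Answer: 0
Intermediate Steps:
c(R) = 0
G = -172684/911869 (G = (723 - 1459)/(-50*(-59) + (936 + 930/1877)) = -736/(2950 + (936 + 930*(1/1877))) = -736/(2950 + (936 + 930/1877)) = -736/(2950 + 1757802/1877) = -736/7294952/1877 = -736*1877/7294952 = -172684/911869 ≈ -0.18937)
(0*(17 + c(f(-4, 4))))*G = (0*(17 + 0))*(-172684/911869) = (0*17)*(-172684/911869) = 0*(-172684/911869) = 0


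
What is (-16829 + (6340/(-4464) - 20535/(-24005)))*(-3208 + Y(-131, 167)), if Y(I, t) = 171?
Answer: 273850525208869/5357916 ≈ 5.1111e+7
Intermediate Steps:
(-16829 + (6340/(-4464) - 20535/(-24005)))*(-3208 + Y(-131, 167)) = (-16829 + (6340/(-4464) - 20535/(-24005)))*(-3208 + 171) = (-16829 + (6340*(-1/4464) - 20535*(-1/24005)))*(-3037) = (-16829 + (-1585/1116 + 4107/4801))*(-3037) = (-16829 - 3026173/5357916)*(-3037) = -90171394537/5357916*(-3037) = 273850525208869/5357916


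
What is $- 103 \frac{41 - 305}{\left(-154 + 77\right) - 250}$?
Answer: $- \frac{9064}{109} \approx -83.156$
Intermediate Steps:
$- 103 \frac{41 - 305}{\left(-154 + 77\right) - 250} = - 103 \left(- \frac{264}{-77 - 250}\right) = - 103 \left(- \frac{264}{-327}\right) = - 103 \left(\left(-264\right) \left(- \frac{1}{327}\right)\right) = \left(-103\right) \frac{88}{109} = - \frac{9064}{109}$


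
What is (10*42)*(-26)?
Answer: -10920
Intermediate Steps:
(10*42)*(-26) = 420*(-26) = -10920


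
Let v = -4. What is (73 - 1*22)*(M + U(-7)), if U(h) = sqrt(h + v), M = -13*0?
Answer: 51*I*sqrt(11) ≈ 169.15*I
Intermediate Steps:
M = 0
U(h) = sqrt(-4 + h) (U(h) = sqrt(h - 4) = sqrt(-4 + h))
(73 - 1*22)*(M + U(-7)) = (73 - 1*22)*(0 + sqrt(-4 - 7)) = (73 - 22)*(0 + sqrt(-11)) = 51*(0 + I*sqrt(11)) = 51*(I*sqrt(11)) = 51*I*sqrt(11)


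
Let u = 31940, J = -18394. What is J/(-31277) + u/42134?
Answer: 887000088/658912559 ≈ 1.3462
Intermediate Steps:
J/(-31277) + u/42134 = -18394/(-31277) + 31940/42134 = -18394*(-1/31277) + 31940*(1/42134) = 18394/31277 + 15970/21067 = 887000088/658912559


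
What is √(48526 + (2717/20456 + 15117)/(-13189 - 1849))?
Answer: √286990225382722198097/76904332 ≈ 220.28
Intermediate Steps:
√(48526 + (2717/20456 + 15117)/(-13189 - 1849)) = √(48526 + (2717*(1/20456) + 15117)/(-15038)) = √(48526 + (2717/20456 + 15117)*(-1/15038)) = √(48526 + (309236069/20456)*(-1/15038)) = √(48526 - 309236069/307617328) = √(14927129222459/307617328) = √286990225382722198097/76904332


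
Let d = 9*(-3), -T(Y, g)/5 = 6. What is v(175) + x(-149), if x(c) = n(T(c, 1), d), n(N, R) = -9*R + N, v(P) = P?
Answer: 388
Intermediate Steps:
T(Y, g) = -30 (T(Y, g) = -5*6 = -30)
d = -27
n(N, R) = N - 9*R
x(c) = 213 (x(c) = -30 - 9*(-27) = -30 + 243 = 213)
v(175) + x(-149) = 175 + 213 = 388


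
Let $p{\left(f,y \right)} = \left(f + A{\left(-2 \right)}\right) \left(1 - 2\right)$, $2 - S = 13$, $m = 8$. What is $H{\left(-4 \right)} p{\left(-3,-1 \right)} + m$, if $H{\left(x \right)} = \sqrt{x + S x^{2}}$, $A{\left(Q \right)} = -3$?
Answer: $8 + 36 i \sqrt{5} \approx 8.0 + 80.498 i$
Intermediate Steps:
$S = -11$ ($S = 2 - 13 = -11$)
$p{\left(f,y \right)} = 3 - f$ ($p{\left(f,y \right)} = \left(f - 3\right) \left(1 - 2\right) = \left(-3 + f\right) \left(-1\right) = 3 - f$)
$H{\left(x \right)} = \sqrt{x - 11 x^{2}}$
$H{\left(-4 \right)} p{\left(-3,-1 \right)} + m = \sqrt{- 4 \left(1 - -44\right)} \left(3 - -3\right) + 8 = \sqrt{- 4 \left(1 + 44\right)} \left(3 + 3\right) + 8 = \sqrt{\left(-4\right) 45} \cdot 6 + 8 = \sqrt{-180} \cdot 6 + 8 = 6 i \sqrt{5} \cdot 6 + 8 = 36 i \sqrt{5} + 8 = 8 + 36 i \sqrt{5}$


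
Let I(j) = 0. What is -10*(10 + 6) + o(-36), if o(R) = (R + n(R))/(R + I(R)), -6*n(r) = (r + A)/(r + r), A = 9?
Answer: -91583/576 ≈ -159.00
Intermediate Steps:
n(r) = -(9 + r)/(12*r) (n(r) = -(r + 9)/(6*(r + r)) = -(9 + r)/(6*(2*r)) = -(9 + r)*1/(2*r)/6 = -(9 + r)/(12*r))
o(R) = (R + (-9 - R)/(12*R))/R (o(R) = (R + (-9 - R)/(12*R))/(R + 0) = (R + (-9 - R)/(12*R))/R)
-10*(10 + 6) + o(-36) = -10*(10 + 6) + (1/12)*(-9 - 1*(-36) + 12*(-36)²)/(-36)² = -10*16 + (1/12)*(1/1296)*(-9 + 36 + 12*1296) = -160 + (1/12)*(1/1296)*(-9 + 36 + 15552) = -160 + (1/12)*(1/1296)*15579 = -160 + 577/576 = -91583/576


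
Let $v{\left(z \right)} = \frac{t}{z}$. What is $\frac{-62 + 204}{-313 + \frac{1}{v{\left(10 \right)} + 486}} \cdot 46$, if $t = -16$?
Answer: $- \frac{15820504}{758081} \approx -20.869$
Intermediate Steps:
$v{\left(z \right)} = - \frac{16}{z}$
$\frac{-62 + 204}{-313 + \frac{1}{v{\left(10 \right)} + 486}} \cdot 46 = \frac{-62 + 204}{-313 + \frac{1}{- \frac{16}{10} + 486}} \cdot 46 = \frac{142}{-313 + \frac{1}{\left(-16\right) \frac{1}{10} + 486}} \cdot 46 = \frac{142}{-313 + \frac{1}{- \frac{8}{5} + 486}} \cdot 46 = \frac{142}{-313 + \frac{1}{\frac{2422}{5}}} \cdot 46 = \frac{142}{-313 + \frac{5}{2422}} \cdot 46 = \frac{142}{- \frac{758081}{2422}} \cdot 46 = 142 \left(- \frac{2422}{758081}\right) 46 = \left(- \frac{343924}{758081}\right) 46 = - \frac{15820504}{758081}$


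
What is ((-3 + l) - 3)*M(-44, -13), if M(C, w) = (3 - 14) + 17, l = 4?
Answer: -12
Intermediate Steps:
M(C, w) = 6 (M(C, w) = -11 + 17 = 6)
((-3 + l) - 3)*M(-44, -13) = ((-3 + 4) - 3)*6 = (1 - 3)*6 = -2*6 = -12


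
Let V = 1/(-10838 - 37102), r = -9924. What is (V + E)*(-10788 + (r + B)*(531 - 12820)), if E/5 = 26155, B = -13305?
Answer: 596529806715158369/15980 ≈ 3.7330e+13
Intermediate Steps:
E = 130775 (E = 5*26155 = 130775)
V = -1/47940 (V = 1/(-47940) = -1/47940 ≈ -2.0859e-5)
(V + E)*(-10788 + (r + B)*(531 - 12820)) = (-1/47940 + 130775)*(-10788 + (-9924 - 13305)*(531 - 12820)) = 6269353499*(-10788 - 23229*(-12289))/47940 = 6269353499*(-10788 + 285461181)/47940 = (6269353499/47940)*285450393 = 596529806715158369/15980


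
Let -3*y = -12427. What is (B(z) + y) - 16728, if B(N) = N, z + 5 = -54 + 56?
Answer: -37766/3 ≈ -12589.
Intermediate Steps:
z = -3 (z = -5 + (-54 + 56) = -5 + 2 = -3)
y = 12427/3 (y = -⅓*(-12427) = 12427/3 ≈ 4142.3)
(B(z) + y) - 16728 = (-3 + 12427/3) - 16728 = 12418/3 - 16728 = -37766/3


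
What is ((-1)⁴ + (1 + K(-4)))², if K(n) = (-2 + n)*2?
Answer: 100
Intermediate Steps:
K(n) = -4 + 2*n
((-1)⁴ + (1 + K(-4)))² = ((-1)⁴ + (1 + (-4 + 2*(-4))))² = (1 + (1 + (-4 - 8)))² = (1 + (1 - 12))² = (1 - 11)² = (-10)² = 100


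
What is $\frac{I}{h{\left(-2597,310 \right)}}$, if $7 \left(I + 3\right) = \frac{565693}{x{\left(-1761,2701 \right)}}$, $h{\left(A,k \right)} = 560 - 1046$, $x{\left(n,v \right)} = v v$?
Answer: $\frac{2062672}{335391273} \approx 0.00615$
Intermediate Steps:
$x{\left(n,v \right)} = v^{2}$
$h{\left(A,k \right)} = -486$ ($h{\left(A,k \right)} = 560 - 1046 = -486$)
$I = - \frac{4125344}{1380211}$ ($I = -3 + \frac{565693 \frac{1}{2701^{2}}}{7} = -3 + \frac{565693 \cdot \frac{1}{7295401}}{7} = -3 + \frac{1}{7} \cdot \frac{15289}{197173} = -3 + \frac{15289}{1380211} = - \frac{4125344}{1380211} \approx -2.9889$)
$\frac{I}{h{\left(-2597,310 \right)}} = - \frac{4125344}{1380211 \left(-486\right)} = \left(- \frac{4125344}{1380211}\right) \left(- \frac{1}{486}\right) = \frac{2062672}{335391273}$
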